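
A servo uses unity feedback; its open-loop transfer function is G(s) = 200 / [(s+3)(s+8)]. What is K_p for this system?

The open loop has no poles at the origin → type 0 system.
K_p = lim_{s→0} G(s) = 200 / (3·8) = 25/3.

25/3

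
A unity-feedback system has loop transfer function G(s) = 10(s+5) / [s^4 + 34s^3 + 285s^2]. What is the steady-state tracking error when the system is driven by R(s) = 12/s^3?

Factoring s^2 from the denominator leaves a polynomial with constant term 285, so the system is type 2.
K_a = lim_{s→0} s^2·G(s) = 10·5 / 285 = 10/57.
r(t) = 6t^2 gives R(s) = 12/s^3.
e_ss = 12/K_a = 12/(10/57) = 68.4.

68.4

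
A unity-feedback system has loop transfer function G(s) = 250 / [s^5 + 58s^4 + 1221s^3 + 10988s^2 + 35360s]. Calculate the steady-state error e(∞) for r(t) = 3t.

Factoring s from the denominator leaves a polynomial with constant term 35360, so the system is type 1.
K_v = lim_{s→0} s·G(s) = 250 / 35360 = 25/3536.
e_ss = 3/K_v = 3/(25/3536) = 424.32.

424.32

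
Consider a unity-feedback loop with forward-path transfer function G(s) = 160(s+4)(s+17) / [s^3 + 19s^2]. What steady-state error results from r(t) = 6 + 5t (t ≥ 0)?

0

The denominator has no term below 19s^2 — 2 poles at s=0, type 2. Taking each input component in turn:
  • 6: tracked with zero error.
  • 5t: tracked with zero error.
Total e_ss = 0.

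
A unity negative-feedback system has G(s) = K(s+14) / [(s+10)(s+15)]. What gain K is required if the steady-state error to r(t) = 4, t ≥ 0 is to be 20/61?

The open loop has no poles at the origin → type 0 system.
K_p = lim_{s→0} G(s) = K·14 / (10·15) = (7/75)·K.
e_ss = 4/(1 + K_p) = 20/61 ⇒ 1 + (7/75)·K = 12.2 ⇒ K = 120.

120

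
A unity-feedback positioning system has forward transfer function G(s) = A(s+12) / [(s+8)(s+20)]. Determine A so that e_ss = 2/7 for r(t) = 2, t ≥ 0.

G(s) has no factors of s in the denominator, so the system is type 0.
K_p = lim_{s→0} G(s) = A·12 / (8·20) = 0.075·A.
e_ss = 2/(1 + K_p) = 2/7 ⇒ 1 + 0.075·A = 7 ⇒ A = 80.

80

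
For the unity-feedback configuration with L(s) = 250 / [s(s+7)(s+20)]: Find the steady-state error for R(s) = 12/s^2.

The open loop has one pole at the origin → type 1 system.
K_v = lim_{s→0} s·L(s) = 250 / (7·20) = 25/14.
e_ss = 12/K_v = 12/(25/14) = 6.72.

6.72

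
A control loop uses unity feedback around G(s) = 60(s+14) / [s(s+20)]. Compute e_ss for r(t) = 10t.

G(s) has one factor of s in the denominator, so the system is type 1.
K_v = lim_{s→0} s·G(s) = 60·14 / (20) = 42.
e_ss = 10/K_v = 10/42 = 5/21.

5/21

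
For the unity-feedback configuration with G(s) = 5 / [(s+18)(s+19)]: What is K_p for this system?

5/342

G(s) has no factors of s in the denominator, so the system is type 0.
K_p = lim_{s→0} G(s) = 5 / (18·19) = 5/342.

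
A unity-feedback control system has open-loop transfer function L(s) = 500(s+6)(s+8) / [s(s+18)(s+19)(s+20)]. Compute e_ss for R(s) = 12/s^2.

3.42

System type = 1 (one pole at s=0).
K_v = lim_{s→0} s·L(s) = 500·6·8 / (18·19·20) = 200/57.
e_ss = 12/K_v = 12/(200/57) = 3.42.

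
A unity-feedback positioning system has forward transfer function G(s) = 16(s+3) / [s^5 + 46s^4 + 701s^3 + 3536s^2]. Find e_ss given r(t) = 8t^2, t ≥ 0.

The denominator has no term below 3536s^2 — 2 poles at s=0, type 2.
K_a = lim_{s→0} s^2·G(s) = 16·3 / 3536 = 3/221.
r(t) = 8t^2 gives R(s) = 16/s^3.
e_ss = 16/K_a = 16/(3/221) = 3536/3.

3536/3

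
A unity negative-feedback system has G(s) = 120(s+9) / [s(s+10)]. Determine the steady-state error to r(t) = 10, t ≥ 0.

The open loop has one pole at the origin → type 1 system.
K_p = ∞ for a type-1 system; e_ss to a step is zero.

0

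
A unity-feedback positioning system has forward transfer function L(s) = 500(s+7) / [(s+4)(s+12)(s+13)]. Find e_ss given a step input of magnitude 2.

312/1031

No free integrators in L(s): this is a type 0 system.
K_p = lim_{s→0} L(s) = 500·7 / (4·12·13) = 875/156.
e_ss = 2/(1 + K_p) = 2/(1031/156) = 312/1031.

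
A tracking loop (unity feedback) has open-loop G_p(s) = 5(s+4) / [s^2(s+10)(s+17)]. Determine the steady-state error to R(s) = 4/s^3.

34

System type = 2 (two poles at s=0).
K_a = lim_{s→0} s^2·G_p(s) = 5·4 / (10·17) = 2/17.
r(t) = 2t^2 gives R(s) = 4/s^3.
e_ss = 4/K_a = 4/(2/17) = 34.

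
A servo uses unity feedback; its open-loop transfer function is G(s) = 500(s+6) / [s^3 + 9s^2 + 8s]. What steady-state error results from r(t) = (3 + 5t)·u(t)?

Factoring s from the denominator leaves a polynomial with constant term 8, so the system is type 1. Treating each term separately:
  • 3: tracked with zero error.
  • 5t: e_ss = 5/K_v with K_v=375 → 1/75.
Total e_ss = 1/75.

1/75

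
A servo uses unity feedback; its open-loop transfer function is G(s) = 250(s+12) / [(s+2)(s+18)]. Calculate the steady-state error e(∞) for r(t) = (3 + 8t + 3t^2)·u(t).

infinity

G(s) has no factors of s in the denominator, so the system is type 0. By superposition:
  • 3: e_ss = 3/(1+K_p) with K_p=250/3 → 9/253.
  • 8t: a type-0 system cannot track it, e_ss → ∞.
  • 3t^2: a type-0 system cannot track it, e_ss → ∞.
The unbounded component dominates.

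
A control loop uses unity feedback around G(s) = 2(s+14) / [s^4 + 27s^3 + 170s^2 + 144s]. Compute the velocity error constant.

7/36

Lowest-order denominator term is 144s, so the open loop has 1 pole at the origin → type 1 system.
K_v = lim_{s→0} s·G(s) = 2·14 / 144 = 7/36.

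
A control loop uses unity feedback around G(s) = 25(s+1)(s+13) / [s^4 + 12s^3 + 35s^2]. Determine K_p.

K_p = lim_{s→0} G(s); with 2 poles at the origin the limit diverges, so K_p = ∞.

infinity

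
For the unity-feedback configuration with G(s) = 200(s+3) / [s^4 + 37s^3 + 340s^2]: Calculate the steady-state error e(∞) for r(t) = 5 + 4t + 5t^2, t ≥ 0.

Lowest-order denominator term is 340s^2, so the open loop has 2 poles at the origin → type 2 system. Taking each input component in turn:
  • 5: tracked with zero error.
  • 4t: tracked with zero error.
  • 5t^2: e_ss = 10/K_a with K_a=30/17 → 17/3.
Total e_ss = 17/3.

17/3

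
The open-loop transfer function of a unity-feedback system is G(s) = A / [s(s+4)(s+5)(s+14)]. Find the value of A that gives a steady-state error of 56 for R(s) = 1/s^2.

The open loop has one pole at the origin → type 1 system.
K_v = lim_{s→0} s·G(s) = A / (4·5·14) = (1/280)·A.
e_ss = 1/K_v = 56 ⇒ K_v = 1/56 ⇒ A = (1/56)/(1/280) = 5.

5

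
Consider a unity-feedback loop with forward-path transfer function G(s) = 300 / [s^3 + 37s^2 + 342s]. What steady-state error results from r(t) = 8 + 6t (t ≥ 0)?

6.84

Factoring s from the denominator leaves a polynomial with constant term 342, so the system is type 1. Taking each input component in turn:
  • 8: tracked with zero error.
  • 6t: e_ss = 6/K_v with K_v=50/57 → 6.84.
Total e_ss = 6.84.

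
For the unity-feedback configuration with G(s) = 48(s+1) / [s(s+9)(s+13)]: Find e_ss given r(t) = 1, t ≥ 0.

System type = 1 (one pole at s=0).
K_p = ∞ for a type-1 system; e_ss to a step is zero.

0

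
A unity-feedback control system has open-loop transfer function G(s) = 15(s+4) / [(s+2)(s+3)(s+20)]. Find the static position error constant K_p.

0.5

System type = 0 (no poles at s=0).
K_p = lim_{s→0} G(s) = 15·4 / (2·3·20) = 0.5.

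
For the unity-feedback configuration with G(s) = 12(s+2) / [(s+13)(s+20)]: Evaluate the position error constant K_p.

No free integrators in G(s): this is a type 0 system.
K_p = lim_{s→0} G(s) = 12·2 / (13·20) = 6/65.

6/65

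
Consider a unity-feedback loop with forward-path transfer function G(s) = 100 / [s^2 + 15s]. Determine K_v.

Lowest-order denominator term is 15s, so the open loop has 1 pole at the origin → type 1 system.
K_v = lim_{s→0} s·G(s) = 100 / 15 = 20/3.

20/3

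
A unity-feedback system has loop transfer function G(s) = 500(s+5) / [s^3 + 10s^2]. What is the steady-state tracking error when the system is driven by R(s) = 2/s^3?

0.008

Lowest-order denominator term is 10s^2, so the open loop has 2 poles at the origin → type 2 system.
K_a = lim_{s→0} s^2·G(s) = 500·5 / 10 = 250.
r(t) = t^2 gives R(s) = 2/s^3.
e_ss = 2/K_a = 2/250 = 0.008.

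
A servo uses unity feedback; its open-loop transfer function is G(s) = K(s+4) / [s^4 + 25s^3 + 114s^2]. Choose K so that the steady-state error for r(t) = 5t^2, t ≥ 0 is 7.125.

The denominator has no term below 114s^2 — 2 poles at s=0, type 2.
K_a = lim_{s→0} s^2·G(s) = K·4 / 114 = (2/57)·K.
e_ss = 10/K_a = 7.125 ⇒ K_a = 80/57 ⇒ K = (80/57)/(2/57) = 40.

40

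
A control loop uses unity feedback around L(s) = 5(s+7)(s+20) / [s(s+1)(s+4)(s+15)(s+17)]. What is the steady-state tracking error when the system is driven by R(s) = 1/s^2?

One free integrator in L(s): this is a type 1 system.
K_v = lim_{s→0} s·L(s) = 5·7·20 / (1·4·15·17) = 35/51.
e_ss = 1/K_v = 1/(35/51) = 51/35.

51/35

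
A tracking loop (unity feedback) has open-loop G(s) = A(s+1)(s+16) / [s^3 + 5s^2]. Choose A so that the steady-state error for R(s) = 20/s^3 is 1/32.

200

Factoring s^2 from the denominator leaves a polynomial with constant term 5, so the system is type 2.
K_a = lim_{s→0} s^2·G(s) = A·1·16 / 5 = 3.2·A.
e_ss = 20/K_a = 1/32 ⇒ K_a = 640 ⇒ A = 640/3.2 = 200.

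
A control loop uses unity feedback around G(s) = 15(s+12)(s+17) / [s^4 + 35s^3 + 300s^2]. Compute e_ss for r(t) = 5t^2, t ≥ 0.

50/51

Lowest-order denominator term is 300s^2, so the open loop has 2 poles at the origin → type 2 system.
K_a = lim_{s→0} s^2·G(s) = 15·12·17 / 300 = 10.2.
r(t) = 5t^2 gives R(s) = 10/s^3.
e_ss = 10/K_a = 10/10.2 = 50/51.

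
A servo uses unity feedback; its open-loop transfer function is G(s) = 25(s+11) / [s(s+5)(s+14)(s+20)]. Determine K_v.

G(s) has one factor of s in the denominator, so the system is type 1.
K_v = lim_{s→0} s·G(s) = 25·11 / (5·14·20) = 11/56.

11/56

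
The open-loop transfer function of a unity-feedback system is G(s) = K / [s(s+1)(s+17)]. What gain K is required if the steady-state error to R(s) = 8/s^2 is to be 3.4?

One free integrator in G(s): this is a type 1 system.
K_v = lim_{s→0} s·G(s) = K / (1·17) = (1/17)·K.
e_ss = 8/K_v = 3.4 ⇒ K_v = 40/17 ⇒ K = (40/17)/(1/17) = 40.

40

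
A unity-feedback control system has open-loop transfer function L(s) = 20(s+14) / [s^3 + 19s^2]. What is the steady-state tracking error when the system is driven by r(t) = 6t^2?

The denominator has no term below 19s^2 — 2 poles at s=0, type 2.
K_a = lim_{s→0} s^2·L(s) = 20·14 / 19 = 280/19.
r(t) = 6t^2 gives R(s) = 12/s^3.
e_ss = 12/K_a = 12/(280/19) = 57/70.

57/70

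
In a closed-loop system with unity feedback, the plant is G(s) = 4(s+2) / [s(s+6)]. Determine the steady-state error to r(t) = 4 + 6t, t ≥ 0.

4.5

System type = 1 (one pole at s=0). Treating each term separately:
  • 4: tracked with zero error.
  • 6t: e_ss = 6/K_v with K_v=4/3 → 4.5.
Total e_ss = 4.5.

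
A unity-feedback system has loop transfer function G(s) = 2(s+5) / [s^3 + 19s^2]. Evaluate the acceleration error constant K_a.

Factoring s^2 from the denominator leaves a polynomial with constant term 19, so the system is type 2.
K_a = lim_{s→0} s^2·G(s) = 2·5 / 19 = 10/19.

10/19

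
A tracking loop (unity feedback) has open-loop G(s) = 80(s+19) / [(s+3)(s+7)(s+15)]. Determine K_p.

The open loop has no poles at the origin → type 0 system.
K_p = lim_{s→0} G(s) = 80·19 / (3·7·15) = 304/63.

304/63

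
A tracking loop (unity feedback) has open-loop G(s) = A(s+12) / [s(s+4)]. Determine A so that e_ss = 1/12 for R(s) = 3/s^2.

G(s) has one factor of s in the denominator, so the system is type 1.
K_v = lim_{s→0} s·G(s) = A·12 / (4) = 3·A.
e_ss = 3/K_v = 1/12 ⇒ K_v = 36 ⇒ A = 36/3 = 12.

12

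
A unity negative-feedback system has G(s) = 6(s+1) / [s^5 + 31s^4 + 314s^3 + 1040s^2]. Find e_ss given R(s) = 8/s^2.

0

The denominator has no term below 1040s^2 — 2 poles at s=0, type 2.
K_v = ∞ for a type-2 system; e_ss to a ramp is zero.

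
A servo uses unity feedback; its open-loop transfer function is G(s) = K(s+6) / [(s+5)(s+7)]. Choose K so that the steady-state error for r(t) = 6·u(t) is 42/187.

System type = 0 (no poles at s=0).
K_p = lim_{s→0} G(s) = K·6 / (5·7) = (6/35)·K.
e_ss = 6/(1 + K_p) = 42/187 ⇒ 1 + (6/35)·K = 187/7 ⇒ K = 150.

150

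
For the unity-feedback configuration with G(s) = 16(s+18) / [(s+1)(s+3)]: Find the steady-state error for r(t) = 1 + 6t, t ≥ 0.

G(s) has no factors of s in the denominator, so the system is type 0. Taking each input component in turn:
  • 1: e_ss = 1/(1+K_p) with K_p=96 → 1/97.
  • 6t: a type-0 system cannot track it, e_ss → ∞.
The unbounded component dominates.

infinity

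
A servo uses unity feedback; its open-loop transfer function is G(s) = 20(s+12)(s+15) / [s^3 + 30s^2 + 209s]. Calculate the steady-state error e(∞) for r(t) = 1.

0

The denominator has no term below 209s — 1 pole at s=0, type 1.
A type-1 system has K_p = ∞, so it tracks a step input with zero steady-state error.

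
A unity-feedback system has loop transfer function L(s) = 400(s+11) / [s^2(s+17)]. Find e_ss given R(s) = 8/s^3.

The open loop has two poles at the origin → type 2 system.
K_a = lim_{s→0} s^2·L(s) = 400·11 / (17) = 4400/17.
r(t) = 4t^2 gives R(s) = 8/s^3.
e_ss = 8/K_a = 8/(4400/17) = 17/550.

17/550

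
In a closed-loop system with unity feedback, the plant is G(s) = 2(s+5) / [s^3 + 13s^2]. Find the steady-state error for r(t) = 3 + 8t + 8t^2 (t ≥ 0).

20.8

Factoring s^2 from the denominator leaves a polynomial with constant term 13, so the system is type 2. Taking each input component in turn:
  • 3: tracked with zero error.
  • 8t: tracked with zero error.
  • 8t^2: e_ss = 16/K_a with K_a=10/13 → 20.8.
Total e_ss = 20.8.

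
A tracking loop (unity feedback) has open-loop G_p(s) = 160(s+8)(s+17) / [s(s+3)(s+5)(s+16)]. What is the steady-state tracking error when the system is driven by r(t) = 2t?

The open loop has one pole at the origin → type 1 system.
K_v = lim_{s→0} s·G_p(s) = 160·8·17 / (3·5·16) = 272/3.
e_ss = 2/K_v = 2/(272/3) = 3/136.

3/136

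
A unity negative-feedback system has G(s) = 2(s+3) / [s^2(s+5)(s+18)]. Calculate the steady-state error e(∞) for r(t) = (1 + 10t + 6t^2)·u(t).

System type = 2 (two poles at s=0). Treating each term separately:
  • 1: tracked with zero error.
  • 10t: tracked with zero error.
  • 6t^2: e_ss = 12/K_a with K_a=1/15 → 180.
Total e_ss = 180.

180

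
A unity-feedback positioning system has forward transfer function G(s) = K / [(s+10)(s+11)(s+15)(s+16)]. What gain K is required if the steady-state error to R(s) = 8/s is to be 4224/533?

250

G(s) has no factors of s in the denominator, so the system is type 0.
K_p = lim_{s→0} G(s) = K / (10·11·15·16) = (1/26400)·K.
e_ss = 8/(1 + K_p) = 4224/533 ⇒ 1 + (1/26400)·K = 533/528 ⇒ K = 250.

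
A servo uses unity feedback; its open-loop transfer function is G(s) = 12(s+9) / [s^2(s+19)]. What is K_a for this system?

108/19

G(s) has two factors of s in the denominator, so the system is type 2.
K_a = lim_{s→0} s^2·G(s) = 12·9 / (19) = 108/19.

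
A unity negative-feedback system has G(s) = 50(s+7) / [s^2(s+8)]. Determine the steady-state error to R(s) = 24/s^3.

96/175

Two free integrators in G(s): this is a type 2 system.
K_a = lim_{s→0} s^2·G(s) = 50·7 / (8) = 43.75.
r(t) = 12t^2 gives R(s) = 24/s^3.
e_ss = 24/K_a = 24/43.75 = 96/175.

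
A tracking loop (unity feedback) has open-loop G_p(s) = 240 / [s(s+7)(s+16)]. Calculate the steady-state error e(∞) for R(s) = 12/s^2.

5.6

One free integrator in G_p(s): this is a type 1 system.
K_v = lim_{s→0} s·G_p(s) = 240 / (7·16) = 15/7.
e_ss = 12/K_v = 12/(15/7) = 5.6.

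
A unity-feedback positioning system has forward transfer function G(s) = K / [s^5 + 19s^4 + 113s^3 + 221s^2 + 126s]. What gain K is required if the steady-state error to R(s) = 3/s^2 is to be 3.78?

Lowest-order denominator term is 126s, so the open loop has 1 pole at the origin → type 1 system.
K_v = lim_{s→0} s·G(s) = K / 126 = (1/126)·K.
e_ss = 3/K_v = 3.78 ⇒ K_v = 50/63 ⇒ K = (50/63)/(1/126) = 100.

100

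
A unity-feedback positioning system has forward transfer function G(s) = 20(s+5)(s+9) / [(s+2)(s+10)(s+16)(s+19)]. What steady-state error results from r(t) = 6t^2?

System type = 0 (no poles at s=0).
For a type-0 system K_a = 0, so e_ss to a parabolic input is unbounded.

infinity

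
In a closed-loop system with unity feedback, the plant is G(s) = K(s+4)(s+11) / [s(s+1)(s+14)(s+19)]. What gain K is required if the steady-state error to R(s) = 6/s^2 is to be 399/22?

One free integrator in G(s): this is a type 1 system.
K_v = lim_{s→0} s·G(s) = K·4·11 / (1·14·19) = (22/133)·K.
e_ss = 6/K_v = 399/22 ⇒ K_v = 44/133 ⇒ K = (44/133)/(22/133) = 2.

2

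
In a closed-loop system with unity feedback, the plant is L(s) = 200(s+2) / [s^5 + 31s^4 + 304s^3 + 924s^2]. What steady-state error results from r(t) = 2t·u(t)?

Factoring s^2 from the denominator leaves a polynomial with constant term 924, so the system is type 2.
A type-2 system has K_v = ∞, so it tracks a ramp input with zero steady-state error.

0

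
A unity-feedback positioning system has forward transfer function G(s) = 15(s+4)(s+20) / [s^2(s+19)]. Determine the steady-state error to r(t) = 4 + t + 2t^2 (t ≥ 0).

19/300

Two free integrators in G(s): this is a type 2 system. Taking each input component in turn:
  • 4: tracked with zero error.
  • t: tracked with zero error.
  • 2t^2: e_ss = 4/K_a with K_a=1200/19 → 19/300.
Total e_ss = 19/300.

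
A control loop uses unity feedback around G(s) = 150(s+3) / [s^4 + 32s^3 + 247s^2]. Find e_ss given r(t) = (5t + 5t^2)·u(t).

Lowest-order denominator term is 247s^2, so the open loop has 2 poles at the origin → type 2 system. By superposition:
  • 5t: tracked with zero error.
  • 5t^2: e_ss = 10/K_a with K_a=450/247 → 247/45.
Total e_ss = 247/45.

247/45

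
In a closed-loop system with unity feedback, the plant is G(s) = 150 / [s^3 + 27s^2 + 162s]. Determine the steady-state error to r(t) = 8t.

The denominator has no term below 162s — 1 pole at s=0, type 1.
K_v = lim_{s→0} s·G(s) = 150 / 162 = 25/27.
e_ss = 8/K_v = 8/(25/27) = 8.64.

8.64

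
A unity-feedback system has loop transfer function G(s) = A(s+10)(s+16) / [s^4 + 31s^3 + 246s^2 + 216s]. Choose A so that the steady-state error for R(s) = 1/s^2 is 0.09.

The denominator has no term below 216s — 1 pole at s=0, type 1.
K_v = lim_{s→0} s·G(s) = A·10·16 / 216 = (20/27)·A.
e_ss = 1/K_v = 0.09 ⇒ K_v = 100/9 ⇒ A = (100/9)/(20/27) = 15.

15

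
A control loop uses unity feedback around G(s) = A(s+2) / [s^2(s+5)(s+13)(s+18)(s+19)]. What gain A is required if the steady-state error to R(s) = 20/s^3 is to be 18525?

G(s) has two factors of s in the denominator, so the system is type 2.
K_a = lim_{s→0} s^2·G(s) = A·2 / (5·13·18·19) = (1/11115)·A.
e_ss = 20/K_a = 18525 ⇒ K_a = 4/3705 ⇒ A = (4/3705)/(1/11115) = 12.

12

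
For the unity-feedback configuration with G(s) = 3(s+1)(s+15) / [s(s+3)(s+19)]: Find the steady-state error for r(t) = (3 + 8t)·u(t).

152/15

G(s) has one factor of s in the denominator, so the system is type 1. Taking each input component in turn:
  • 3: tracked with zero error.
  • 8t: e_ss = 8/K_v with K_v=15/19 → 152/15.
Total e_ss = 152/15.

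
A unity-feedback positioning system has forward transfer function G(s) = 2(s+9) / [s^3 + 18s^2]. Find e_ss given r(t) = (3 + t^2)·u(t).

The denominator has no term below 18s^2 — 2 poles at s=0, type 2. Treating each term separately:
  • 3: tracked with zero error.
  • t^2: e_ss = 2/K_a with K_a=1 → 2.
Total e_ss = 2.

2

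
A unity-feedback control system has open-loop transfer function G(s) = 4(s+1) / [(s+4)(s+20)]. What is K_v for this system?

0

G(s) has no factors of s in the denominator, so the system is type 0.
K_v = lim_{s→0} s·G(s) = 0 (the extra factor of s kills the finite limit).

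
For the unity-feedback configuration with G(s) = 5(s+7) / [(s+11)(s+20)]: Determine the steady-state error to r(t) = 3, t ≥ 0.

The open loop has no poles at the origin → type 0 system.
K_p = lim_{s→0} G(s) = 5·7 / (11·20) = 7/44.
e_ss = 3/(1 + K_p) = 3/(51/44) = 44/17.

44/17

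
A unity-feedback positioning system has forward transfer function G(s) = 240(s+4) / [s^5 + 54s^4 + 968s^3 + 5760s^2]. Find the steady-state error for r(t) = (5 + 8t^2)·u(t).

96

The denominator has no term below 5760s^2 — 2 poles at s=0, type 2. Taking each input component in turn:
  • 5: tracked with zero error.
  • 8t^2: e_ss = 16/K_a with K_a=1/6 → 96.
Total e_ss = 96.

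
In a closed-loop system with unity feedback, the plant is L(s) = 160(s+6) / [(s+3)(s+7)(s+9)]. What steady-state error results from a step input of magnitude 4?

System type = 0 (no poles at s=0).
K_p = lim_{s→0} L(s) = 160·6 / (3·7·9) = 320/63.
e_ss = 4/(1 + K_p) = 4/(383/63) = 252/383.

252/383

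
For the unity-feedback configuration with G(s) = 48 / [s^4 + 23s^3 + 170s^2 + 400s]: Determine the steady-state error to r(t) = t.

The denominator has no term below 400s — 1 pole at s=0, type 1.
K_v = lim_{s→0} s·G(s) = 48 / 400 = 0.12.
e_ss = 1/K_v = 1/0.12 = 25/3.

25/3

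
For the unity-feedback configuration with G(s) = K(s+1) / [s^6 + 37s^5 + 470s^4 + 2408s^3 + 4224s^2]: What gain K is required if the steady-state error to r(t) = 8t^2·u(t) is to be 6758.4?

10

Lowest-order denominator term is 4224s^2, so the open loop has 2 poles at the origin → type 2 system.
K_a = lim_{s→0} s^2·G(s) = K·1 / 4224 = (1/4224)·K.
e_ss = 16/K_a = 6758.4 ⇒ K_a = 5/2112 ⇒ K = (5/2112)/(1/4224) = 10.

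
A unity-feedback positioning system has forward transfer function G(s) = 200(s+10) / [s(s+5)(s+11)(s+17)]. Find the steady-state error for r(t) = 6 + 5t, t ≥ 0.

The open loop has one pole at the origin → type 1 system. By superposition:
  • 6: tracked with zero error.
  • 5t: e_ss = 5/K_v with K_v=400/187 → 2.3375.
Total e_ss = 2.3375.

2.3375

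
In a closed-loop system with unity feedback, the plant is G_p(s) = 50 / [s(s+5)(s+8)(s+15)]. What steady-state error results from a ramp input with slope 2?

One free integrator in G_p(s): this is a type 1 system.
K_v = lim_{s→0} s·G_p(s) = 50 / (5·8·15) = 1/12.
e_ss = 2/K_v = 2/(1/12) = 24.

24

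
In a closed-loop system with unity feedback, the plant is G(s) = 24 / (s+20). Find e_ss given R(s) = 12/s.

The open loop has no poles at the origin → type 0 system.
K_p = lim_{s→0} G(s) = 24 / (20) = 1.2.
e_ss = 12/(1 + K_p) = 12/2.2 = 60/11.

60/11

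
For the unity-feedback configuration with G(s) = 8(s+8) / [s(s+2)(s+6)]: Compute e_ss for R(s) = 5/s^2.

0.9375

One free integrator in G(s): this is a type 1 system.
K_v = lim_{s→0} s·G(s) = 8·8 / (2·6) = 16/3.
e_ss = 5/K_v = 5/(16/3) = 0.9375.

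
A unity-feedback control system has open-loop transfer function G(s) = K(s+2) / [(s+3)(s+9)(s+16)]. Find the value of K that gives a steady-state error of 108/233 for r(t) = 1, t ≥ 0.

250

No free integrators in G(s): this is a type 0 system.
K_p = lim_{s→0} G(s) = K·2 / (3·9·16) = (1/216)·K.
e_ss = 1/(1 + K_p) = 108/233 ⇒ 1 + (1/216)·K = 233/108 ⇒ K = 250.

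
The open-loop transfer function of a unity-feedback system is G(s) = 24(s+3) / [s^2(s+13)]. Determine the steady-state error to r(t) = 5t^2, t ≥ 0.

65/36

Two free integrators in G(s): this is a type 2 system.
K_a = lim_{s→0} s^2·G(s) = 24·3 / (13) = 72/13.
r(t) = 5t^2 gives R(s) = 10/s^3.
e_ss = 10/K_a = 10/(72/13) = 65/36.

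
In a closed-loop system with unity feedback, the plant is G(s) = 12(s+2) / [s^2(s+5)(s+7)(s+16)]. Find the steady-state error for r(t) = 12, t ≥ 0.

0

System type = 2 (two poles at s=0).
A type-2 system has K_p = ∞, so it tracks a step input with zero steady-state error.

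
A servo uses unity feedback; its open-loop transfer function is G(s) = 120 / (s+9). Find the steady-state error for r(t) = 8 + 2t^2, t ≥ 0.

infinity

The open loop has no poles at the origin → type 0 system. Taking each input component in turn:
  • 8: e_ss = 8/(1+K_p) with K_p=40/3 → 24/43.
  • 2t^2: a type-0 system cannot track it, e_ss → ∞.
The unbounded component dominates.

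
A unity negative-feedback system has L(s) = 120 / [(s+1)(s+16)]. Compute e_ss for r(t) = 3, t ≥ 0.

L(s) has no factors of s in the denominator, so the system is type 0.
K_p = lim_{s→0} L(s) = 120 / (1·16) = 7.5.
e_ss = 3/(1 + K_p) = 3/8.5 = 6/17.

6/17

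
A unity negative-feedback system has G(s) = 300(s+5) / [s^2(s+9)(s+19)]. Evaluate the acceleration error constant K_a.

The open loop has two poles at the origin → type 2 system.
K_a = lim_{s→0} s^2·G(s) = 300·5 / (9·19) = 500/57.

500/57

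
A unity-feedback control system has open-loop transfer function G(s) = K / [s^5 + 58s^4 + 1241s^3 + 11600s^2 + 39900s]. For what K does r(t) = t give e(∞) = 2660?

Lowest-order denominator term is 39900s, so the open loop has 1 pole at the origin → type 1 system.
K_v = lim_{s→0} s·G(s) = K / 39900 = (1/39900)·K.
e_ss = 1/K_v = 2660 ⇒ K_v = 1/2660 ⇒ K = (1/2660)/(1/39900) = 15.

15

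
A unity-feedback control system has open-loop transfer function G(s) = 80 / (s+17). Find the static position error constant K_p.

80/17

No free integrators in G(s): this is a type 0 system.
K_p = lim_{s→0} G(s) = 80 / (17) = 80/17.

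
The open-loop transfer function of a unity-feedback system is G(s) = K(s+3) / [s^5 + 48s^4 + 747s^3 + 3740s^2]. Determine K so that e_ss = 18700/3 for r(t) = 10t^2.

Lowest-order denominator term is 3740s^2, so the open loop has 2 poles at the origin → type 2 system.
K_a = lim_{s→0} s^2·G(s) = K·3 / 3740 = (3/3740)·K.
e_ss = 20/K_a = 18700/3 ⇒ K_a = 3/935 ⇒ K = (3/935)/(3/3740) = 4.

4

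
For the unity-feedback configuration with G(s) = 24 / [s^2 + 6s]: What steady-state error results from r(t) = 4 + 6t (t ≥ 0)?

1.5

Factoring s from the denominator leaves a polynomial with constant term 6, so the system is type 1. Treating each term separately:
  • 4: tracked with zero error.
  • 6t: e_ss = 6/K_v with K_v=4 → 1.5.
Total e_ss = 1.5.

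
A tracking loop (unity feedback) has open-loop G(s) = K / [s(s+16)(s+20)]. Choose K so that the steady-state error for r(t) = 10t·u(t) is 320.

One free integrator in G(s): this is a type 1 system.
K_v = lim_{s→0} s·G(s) = K / (16·20) = (1/320)·K.
e_ss = 10/K_v = 320 ⇒ K_v = 1/32 ⇒ K = (1/32)/(1/320) = 10.

10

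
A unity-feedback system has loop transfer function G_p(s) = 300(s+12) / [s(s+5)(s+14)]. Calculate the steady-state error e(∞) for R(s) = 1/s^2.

7/360

G_p(s) has one factor of s in the denominator, so the system is type 1.
K_v = lim_{s→0} s·G_p(s) = 300·12 / (5·14) = 360/7.
e_ss = 1/K_v = 1/(360/7) = 7/360.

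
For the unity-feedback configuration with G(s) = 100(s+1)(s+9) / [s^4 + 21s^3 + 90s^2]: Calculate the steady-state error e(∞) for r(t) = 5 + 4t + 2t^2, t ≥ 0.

0.4

Lowest-order denominator term is 90s^2, so the open loop has 2 poles at the origin → type 2 system. Taking each input component in turn:
  • 5: tracked with zero error.
  • 4t: tracked with zero error.
  • 2t^2: e_ss = 4/K_a with K_a=10 → 0.4.
Total e_ss = 0.4.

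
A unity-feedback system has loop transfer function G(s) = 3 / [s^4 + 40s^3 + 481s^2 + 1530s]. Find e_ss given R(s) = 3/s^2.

Factoring s from the denominator leaves a polynomial with constant term 1530, so the system is type 1.
K_v = lim_{s→0} s·G(s) = 3 / 1530 = 1/510.
e_ss = 3/K_v = 3/(1/510) = 1530.

1530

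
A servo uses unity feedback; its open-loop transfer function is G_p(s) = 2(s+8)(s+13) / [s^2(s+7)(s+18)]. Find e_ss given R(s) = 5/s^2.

0

System type = 2 (two poles at s=0).
A type-2 system has K_v = ∞, so it tracks a ramp input with zero steady-state error.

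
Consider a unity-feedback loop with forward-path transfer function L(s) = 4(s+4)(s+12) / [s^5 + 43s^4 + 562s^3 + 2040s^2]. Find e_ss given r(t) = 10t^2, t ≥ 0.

Factoring s^2 from the denominator leaves a polynomial with constant term 2040, so the system is type 2.
K_a = lim_{s→0} s^2·L(s) = 4·4·12 / 2040 = 8/85.
r(t) = 10t^2 gives R(s) = 20/s^3.
e_ss = 20/K_a = 20/(8/85) = 212.5.

212.5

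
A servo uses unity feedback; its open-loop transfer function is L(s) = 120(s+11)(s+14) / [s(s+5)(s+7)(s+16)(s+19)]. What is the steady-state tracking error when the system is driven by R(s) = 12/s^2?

System type = 1 (one pole at s=0).
K_v = lim_{s→0} s·L(s) = 120·11·14 / (5·7·16·19) = 33/19.
e_ss = 12/K_v = 12/(33/19) = 76/11.

76/11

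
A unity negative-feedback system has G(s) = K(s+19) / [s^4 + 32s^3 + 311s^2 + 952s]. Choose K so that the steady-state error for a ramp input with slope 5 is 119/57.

120

Factoring s from the denominator leaves a polynomial with constant term 952, so the system is type 1.
K_v = lim_{s→0} s·G(s) = K·19 / 952 = (19/952)·K.
e_ss = 5/K_v = 119/57 ⇒ K_v = 285/119 ⇒ K = (285/119)/(19/952) = 120.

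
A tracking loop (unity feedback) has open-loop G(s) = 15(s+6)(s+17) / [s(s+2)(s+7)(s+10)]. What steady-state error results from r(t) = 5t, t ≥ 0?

One free integrator in G(s): this is a type 1 system.
K_v = lim_{s→0} s·G(s) = 15·6·17 / (2·7·10) = 153/14.
e_ss = 5/K_v = 5/(153/14) = 70/153.

70/153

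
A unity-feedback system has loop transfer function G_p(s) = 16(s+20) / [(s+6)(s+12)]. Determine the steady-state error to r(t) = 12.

108/49

The open loop has no poles at the origin → type 0 system.
K_p = lim_{s→0} G_p(s) = 16·20 / (6·12) = 40/9.
e_ss = 12/(1 + K_p) = 12/(49/9) = 108/49.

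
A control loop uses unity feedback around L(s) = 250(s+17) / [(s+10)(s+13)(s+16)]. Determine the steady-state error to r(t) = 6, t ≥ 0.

416/211

No free integrators in L(s): this is a type 0 system.
K_p = lim_{s→0} L(s) = 250·17 / (10·13·16) = 425/208.
e_ss = 6/(1 + K_p) = 6/(633/208) = 416/211.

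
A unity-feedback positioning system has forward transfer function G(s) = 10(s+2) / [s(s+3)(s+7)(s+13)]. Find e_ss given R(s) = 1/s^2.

13.65

G(s) has one factor of s in the denominator, so the system is type 1.
K_v = lim_{s→0} s·G(s) = 10·2 / (3·7·13) = 20/273.
e_ss = 1/K_v = 1/(20/273) = 13.65.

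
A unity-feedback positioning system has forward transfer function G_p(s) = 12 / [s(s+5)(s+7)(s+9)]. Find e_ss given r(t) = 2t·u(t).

52.5

One free integrator in G_p(s): this is a type 1 system.
K_v = lim_{s→0} s·G_p(s) = 12 / (5·7·9) = 4/105.
e_ss = 2/K_v = 2/(4/105) = 52.5.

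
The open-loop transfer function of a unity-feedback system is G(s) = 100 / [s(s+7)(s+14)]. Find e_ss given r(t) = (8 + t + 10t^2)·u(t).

System type = 1 (one pole at s=0). By superposition:
  • 8: tracked with zero error.
  • t: e_ss = 1/K_v with K_v=50/49 → 0.98.
  • 10t^2: a type-1 system cannot track it, e_ss → ∞.
The unbounded component dominates.

infinity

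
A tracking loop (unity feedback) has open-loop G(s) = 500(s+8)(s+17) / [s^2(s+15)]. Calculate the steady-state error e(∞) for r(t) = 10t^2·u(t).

3/680

Two free integrators in G(s): this is a type 2 system.
K_a = lim_{s→0} s^2·G(s) = 500·8·17 / (15) = 13600/3.
r(t) = 10t^2 gives R(s) = 20/s^3.
e_ss = 20/K_a = 20/(13600/3) = 3/680.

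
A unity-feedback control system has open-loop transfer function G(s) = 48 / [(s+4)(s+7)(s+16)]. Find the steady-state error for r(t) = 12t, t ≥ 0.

infinity

G(s) has no factors of s in the denominator, so the system is type 0.
K_v = lim_{s→0} s·G(s) = 0; the steady-state error to this ramp input grows without bound.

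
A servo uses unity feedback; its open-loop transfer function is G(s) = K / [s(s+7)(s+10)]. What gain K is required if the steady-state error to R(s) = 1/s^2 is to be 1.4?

50

The open loop has one pole at the origin → type 1 system.
K_v = lim_{s→0} s·G(s) = K / (7·10) = (1/70)·K.
e_ss = 1/K_v = 1.4 ⇒ K_v = 5/7 ⇒ K = (5/7)/(1/70) = 50.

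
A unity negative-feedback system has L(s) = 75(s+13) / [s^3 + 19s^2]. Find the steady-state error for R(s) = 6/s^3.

The denominator has no term below 19s^2 — 2 poles at s=0, type 2.
K_a = lim_{s→0} s^2·L(s) = 75·13 / 19 = 975/19.
r(t) = 3t^2 gives R(s) = 6/s^3.
e_ss = 6/K_a = 6/(975/19) = 38/325.

38/325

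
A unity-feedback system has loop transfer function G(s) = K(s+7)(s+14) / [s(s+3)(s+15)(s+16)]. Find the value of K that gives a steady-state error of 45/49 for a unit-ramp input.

G(s) has one factor of s in the denominator, so the system is type 1.
K_v = lim_{s→0} s·G(s) = K·7·14 / (3·15·16) = (49/360)·K.
e_ss = 1/K_v = 45/49 ⇒ K_v = 49/45 ⇒ K = (49/45)/(49/360) = 8.

8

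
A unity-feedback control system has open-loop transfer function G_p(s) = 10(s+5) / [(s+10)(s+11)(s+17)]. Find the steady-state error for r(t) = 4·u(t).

G_p(s) has no factors of s in the denominator, so the system is type 0.
K_p = lim_{s→0} G_p(s) = 10·5 / (10·11·17) = 5/187.
e_ss = 4/(1 + K_p) = 4/(192/187) = 187/48.

187/48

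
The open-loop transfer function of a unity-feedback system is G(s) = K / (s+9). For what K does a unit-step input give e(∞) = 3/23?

The open loop has no poles at the origin → type 0 system.
K_p = lim_{s→0} G(s) = K / (9) = (1/9)·K.
e_ss = 1/(1 + K_p) = 3/23 ⇒ 1 + (1/9)·K = 23/3 ⇒ K = 60.

60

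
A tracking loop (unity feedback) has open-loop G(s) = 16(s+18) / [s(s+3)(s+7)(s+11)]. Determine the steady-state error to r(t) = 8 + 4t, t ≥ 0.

G(s) has one factor of s in the denominator, so the system is type 1. Treating each term separately:
  • 8: tracked with zero error.
  • 4t: e_ss = 4/K_v with K_v=96/77 → 77/24.
Total e_ss = 77/24.

77/24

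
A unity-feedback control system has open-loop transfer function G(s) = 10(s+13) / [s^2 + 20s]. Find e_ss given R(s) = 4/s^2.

8/13

The denominator has no term below 20s — 1 pole at s=0, type 1.
K_v = lim_{s→0} s·G(s) = 10·13 / 20 = 6.5.
e_ss = 4/K_v = 4/6.5 = 8/13.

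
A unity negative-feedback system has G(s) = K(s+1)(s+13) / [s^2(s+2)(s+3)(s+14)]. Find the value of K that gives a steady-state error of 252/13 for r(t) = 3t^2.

Two free integrators in G(s): this is a type 2 system.
K_a = lim_{s→0} s^2·G(s) = K·1·13 / (2·3·14) = (13/84)·K.
e_ss = 6/K_a = 252/13 ⇒ K_a = 13/42 ⇒ K = (13/42)/(13/84) = 2.

2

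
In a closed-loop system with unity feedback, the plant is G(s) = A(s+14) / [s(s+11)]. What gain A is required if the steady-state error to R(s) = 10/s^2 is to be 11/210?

The open loop has one pole at the origin → type 1 system.
K_v = lim_{s→0} s·G(s) = A·14 / (11) = (14/11)·A.
e_ss = 10/K_v = 11/210 ⇒ K_v = 2100/11 ⇒ A = (2100/11)/(14/11) = 150.

150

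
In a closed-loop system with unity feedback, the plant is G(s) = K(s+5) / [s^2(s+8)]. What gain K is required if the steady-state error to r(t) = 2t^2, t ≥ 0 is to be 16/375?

150

The open loop has two poles at the origin → type 2 system.
K_a = lim_{s→0} s^2·G(s) = K·5 / (8) = 0.625·K.
e_ss = 4/K_a = 16/375 ⇒ K_a = 93.75 ⇒ K = 93.75/0.625 = 150.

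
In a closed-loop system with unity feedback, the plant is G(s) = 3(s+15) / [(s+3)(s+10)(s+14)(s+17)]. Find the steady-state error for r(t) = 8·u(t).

3808/479

No free integrators in G(s): this is a type 0 system.
K_p = lim_{s→0} G(s) = 3·15 / (3·10·14·17) = 3/476.
e_ss = 8/(1 + K_p) = 8/(479/476) = 3808/479.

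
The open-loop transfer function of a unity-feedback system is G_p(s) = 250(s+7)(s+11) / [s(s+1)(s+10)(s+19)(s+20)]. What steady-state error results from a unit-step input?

G_p(s) has one factor of s in the denominator, so the system is type 1.
K_p = ∞ for a type-1 system; e_ss to a step is zero.

0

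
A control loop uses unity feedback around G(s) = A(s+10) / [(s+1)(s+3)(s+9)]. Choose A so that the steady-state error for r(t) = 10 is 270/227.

System type = 0 (no poles at s=0).
K_p = lim_{s→0} G(s) = A·10 / (1·3·9) = (10/27)·A.
e_ss = 10/(1 + K_p) = 270/227 ⇒ 1 + (10/27)·A = 227/27 ⇒ A = 20.

20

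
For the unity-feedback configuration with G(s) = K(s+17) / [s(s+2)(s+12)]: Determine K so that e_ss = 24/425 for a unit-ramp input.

25

One free integrator in G(s): this is a type 1 system.
K_v = lim_{s→0} s·G(s) = K·17 / (2·12) = (17/24)·K.
e_ss = 1/K_v = 24/425 ⇒ K_v = 425/24 ⇒ K = (425/24)/(17/24) = 25.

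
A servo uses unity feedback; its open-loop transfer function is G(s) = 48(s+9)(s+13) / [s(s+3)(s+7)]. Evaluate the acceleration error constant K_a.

One free integrator in G(s): this is a type 1 system.
K_a = lim_{s→0} s^2·G(s) = 0 (the extra factor of s kills the finite limit).

0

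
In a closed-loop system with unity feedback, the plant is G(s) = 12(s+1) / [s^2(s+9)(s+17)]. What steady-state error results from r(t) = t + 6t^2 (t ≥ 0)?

The open loop has two poles at the origin → type 2 system. By superposition:
  • t: tracked with zero error.
  • 6t^2: e_ss = 12/K_a with K_a=4/51 → 153.
Total e_ss = 153.

153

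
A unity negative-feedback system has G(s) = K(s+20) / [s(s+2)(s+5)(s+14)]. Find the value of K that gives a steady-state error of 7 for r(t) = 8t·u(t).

One free integrator in G(s): this is a type 1 system.
K_v = lim_{s→0} s·G(s) = K·20 / (2·5·14) = (1/7)·K.
e_ss = 8/K_v = 7 ⇒ K_v = 8/7 ⇒ K = (8/7)/(1/7) = 8.

8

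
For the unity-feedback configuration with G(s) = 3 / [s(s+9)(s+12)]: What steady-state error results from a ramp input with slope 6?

System type = 1 (one pole at s=0).
K_v = lim_{s→0} s·G(s) = 3 / (9·12) = 1/36.
e_ss = 6/K_v = 6/(1/36) = 216.

216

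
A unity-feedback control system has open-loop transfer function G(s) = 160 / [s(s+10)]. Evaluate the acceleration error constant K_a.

0

G(s) has one factor of s in the denominator, so the system is type 1.
K_a = lim_{s→0} s^2·G(s) = 0 (the extra factor of s kills the finite limit).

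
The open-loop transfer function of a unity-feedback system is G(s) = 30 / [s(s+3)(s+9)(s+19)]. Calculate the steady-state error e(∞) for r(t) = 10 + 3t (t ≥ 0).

51.3

G(s) has one factor of s in the denominator, so the system is type 1. Treating each term separately:
  • 10: tracked with zero error.
  • 3t: e_ss = 3/K_v with K_v=10/171 → 51.3.
Total e_ss = 51.3.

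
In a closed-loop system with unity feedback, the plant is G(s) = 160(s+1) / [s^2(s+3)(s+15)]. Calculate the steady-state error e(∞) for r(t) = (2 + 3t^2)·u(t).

The open loop has two poles at the origin → type 2 system. Taking each input component in turn:
  • 2: tracked with zero error.
  • 3t^2: e_ss = 6/K_a with K_a=32/9 → 1.6875.
Total e_ss = 1.6875.

1.6875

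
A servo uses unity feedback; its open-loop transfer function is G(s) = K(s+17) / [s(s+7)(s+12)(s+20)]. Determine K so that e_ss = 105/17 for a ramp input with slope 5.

G(s) has one factor of s in the denominator, so the system is type 1.
K_v = lim_{s→0} s·G(s) = K·17 / (7·12·20) = (17/1680)·K.
e_ss = 5/K_v = 105/17 ⇒ K_v = 17/21 ⇒ K = (17/21)/(17/1680) = 80.

80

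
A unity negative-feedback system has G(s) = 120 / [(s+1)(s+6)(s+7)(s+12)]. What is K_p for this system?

5/21

No free integrators in G(s): this is a type 0 system.
K_p = lim_{s→0} G(s) = 120 / (1·6·7·12) = 5/21.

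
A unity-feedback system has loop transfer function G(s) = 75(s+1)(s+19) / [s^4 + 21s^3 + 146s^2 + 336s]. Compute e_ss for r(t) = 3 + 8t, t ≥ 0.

896/475

Lowest-order denominator term is 336s, so the open loop has 1 pole at the origin → type 1 system. Taking each input component in turn:
  • 3: tracked with zero error.
  • 8t: e_ss = 8/K_v with K_v=475/112 → 896/475.
Total e_ss = 896/475.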